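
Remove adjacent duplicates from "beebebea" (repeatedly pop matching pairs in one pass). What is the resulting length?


Input: beebebea
Stack-based adjacent duplicate removal:
  Read 'b': push. Stack: b
  Read 'e': push. Stack: be
  Read 'e': matches stack top 'e' => pop. Stack: b
  Read 'b': matches stack top 'b' => pop. Stack: (empty)
  Read 'e': push. Stack: e
  Read 'b': push. Stack: eb
  Read 'e': push. Stack: ebe
  Read 'a': push. Stack: ebea
Final stack: "ebea" (length 4)

4


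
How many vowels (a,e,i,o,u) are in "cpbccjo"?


Input: cpbccjo
Checking each character:
  'c' at position 0: consonant
  'p' at position 1: consonant
  'b' at position 2: consonant
  'c' at position 3: consonant
  'c' at position 4: consonant
  'j' at position 5: consonant
  'o' at position 6: vowel (running total: 1)
Total vowels: 1

1


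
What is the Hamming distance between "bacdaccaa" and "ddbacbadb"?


Comparing "bacdaccaa" and "ddbacbadb" position by position:
  Position 0: 'b' vs 'd' => differ
  Position 1: 'a' vs 'd' => differ
  Position 2: 'c' vs 'b' => differ
  Position 3: 'd' vs 'a' => differ
  Position 4: 'a' vs 'c' => differ
  Position 5: 'c' vs 'b' => differ
  Position 6: 'c' vs 'a' => differ
  Position 7: 'a' vs 'd' => differ
  Position 8: 'a' vs 'b' => differ
Total differences (Hamming distance): 9

9


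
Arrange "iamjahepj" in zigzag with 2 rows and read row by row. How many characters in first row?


Zigzag "iamjahepj" into 2 rows:
Placing characters:
  'i' => row 0
  'a' => row 1
  'm' => row 0
  'j' => row 1
  'a' => row 0
  'h' => row 1
  'e' => row 0
  'p' => row 1
  'j' => row 0
Rows:
  Row 0: "imaej"
  Row 1: "ajhp"
First row length: 5

5


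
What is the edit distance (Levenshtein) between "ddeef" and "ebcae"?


Computing edit distance: "ddeef" -> "ebcae"
DP table:
           e    b    c    a    e
      0    1    2    3    4    5
  d   1    1    2    3    4    5
  d   2    2    2    3    4    5
  e   3    2    3    3    4    4
  e   4    3    3    4    4    4
  f   5    4    4    4    5    5
Edit distance = dp[5][5] = 5

5


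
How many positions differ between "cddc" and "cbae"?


Comparing "cddc" and "cbae" position by position:
  Position 0: 'c' vs 'c' => same
  Position 1: 'd' vs 'b' => DIFFER
  Position 2: 'd' vs 'a' => DIFFER
  Position 3: 'c' vs 'e' => DIFFER
Positions that differ: 3

3


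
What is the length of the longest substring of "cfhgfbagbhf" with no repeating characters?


Input: "cfhgfbagbhf"
Sliding window (track last position of each char):
  Position 0 ('c'): window [0,0] length 1 -- new best
  Position 1 ('f'): window [0,1] length 2 -- new best
  Position 2 ('h'): window [0,2] length 3 -- new best
  Position 3 ('g'): window [0,3] length 4 -- new best
  Position 4 ('f'): repeat (last at 1), move window start to 2
  Position 4 ('f'): window [2,4] length 3
  Position 5 ('b'): window [2,5] length 4
  Position 6 ('a'): window [2,6] length 5 -- new best
  Position 7 ('g'): repeat (last at 3), move window start to 4
  Position 7 ('g'): window [4,7] length 4
  Position 8 ('b'): repeat (last at 5), move window start to 6
  Position 8 ('b'): window [6,8] length 3
  Position 9 ('h'): window [6,9] length 4
  Position 10 ('f'): window [6,10] length 5
Longest substring with no repeats: "hgfba" with length 5

5


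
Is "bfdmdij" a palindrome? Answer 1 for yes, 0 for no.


Input: bfdmdij
Reversed: jidmdfb
  Compare pos 0 ('b') with pos 6 ('j'): MISMATCH
  Compare pos 1 ('f') with pos 5 ('i'): MISMATCH
  Compare pos 2 ('d') with pos 4 ('d'): match
Result: not a palindrome

0


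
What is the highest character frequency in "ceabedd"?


Input: ceabedd
Character counts:
  'a': 1
  'b': 1
  'c': 1
  'd': 2
  'e': 2
Maximum frequency: 2

2


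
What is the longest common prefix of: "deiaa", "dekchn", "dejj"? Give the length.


Words: deiaa, dekchn, dejj
  Position 0: all 'd' => match
  Position 1: all 'e' => match
  Position 2: ('i', 'k', 'j') => mismatch, stop
LCP = "de" (length 2)

2


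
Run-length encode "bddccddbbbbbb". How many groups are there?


Input: bddccddbbbbbb
Scanning for consecutive runs:
  Group 1: 'b' x 1 (positions 0-0)
  Group 2: 'd' x 2 (positions 1-2)
  Group 3: 'c' x 2 (positions 3-4)
  Group 4: 'd' x 2 (positions 5-6)
  Group 5: 'b' x 6 (positions 7-12)
Total groups: 5

5


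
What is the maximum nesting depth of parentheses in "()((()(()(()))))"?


Input: "()((()(()(()))))"
Tracking depth:
  Position 0 '(': depth becomes 1
  Position 1 ')': depth becomes 0
  Position 2 '(': depth becomes 1
  Position 3 '(': depth becomes 2
  Position 4 '(': depth becomes 3
  Position 5 ')': depth becomes 2
  Position 6 '(': depth becomes 3
  Position 7 '(': depth becomes 4
  Position 8 ')': depth becomes 3
  Position 9 '(': depth becomes 4
  Position 10 '(': depth becomes 5
  Position 11 ')': depth becomes 4
  Position 12 ')': depth becomes 3
  Position 13 ')': depth becomes 2
  Position 14 ')': depth becomes 1
  Position 15 ')': depth becomes 0
Maximum depth reached: 5

5


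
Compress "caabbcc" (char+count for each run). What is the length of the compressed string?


Input: caabbcc
Runs:
  'c' x 1 => "c1"
  'a' x 2 => "a2"
  'b' x 2 => "b2"
  'c' x 2 => "c2"
Compressed: "c1a2b2c2"
Compressed length: 8

8


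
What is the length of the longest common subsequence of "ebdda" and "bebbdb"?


LCS of "ebdda" and "bebbdb"
DP table:
           b    e    b    b    d    b
      0    0    0    0    0    0    0
  e   0    0    1    1    1    1    1
  b   0    1    1    2    2    2    2
  d   0    1    1    2    2    3    3
  d   0    1    1    2    2    3    3
  a   0    1    1    2    2    3    3
LCS length = dp[5][6] = 3

3


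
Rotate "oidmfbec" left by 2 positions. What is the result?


Input: "oidmfbec", rotate left by 2
First 2 characters: "oi"
Remaining characters: "dmfbec"
Concatenate remaining + first: "dmfbec" + "oi" = "dmfbecoi"

dmfbecoi


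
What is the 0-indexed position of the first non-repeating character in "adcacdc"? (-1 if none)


Input: adcacdc
Character frequencies:
  'a': 2
  'c': 3
  'd': 2
Scanning left to right for freq == 1:
  Position 0 ('a'): freq=2, skip
  Position 1 ('d'): freq=2, skip
  Position 2 ('c'): freq=3, skip
  Position 3 ('a'): freq=2, skip
  Position 4 ('c'): freq=3, skip
  Position 5 ('d'): freq=2, skip
  Position 6 ('c'): freq=3, skip
  No unique character found => answer = -1

-1


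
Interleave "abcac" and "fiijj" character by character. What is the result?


Interleaving "abcac" and "fiijj":
  Position 0: 'a' from first, 'f' from second => "af"
  Position 1: 'b' from first, 'i' from second => "bi"
  Position 2: 'c' from first, 'i' from second => "ci"
  Position 3: 'a' from first, 'j' from second => "aj"
  Position 4: 'c' from first, 'j' from second => "cj"
Result: afbiciajcj

afbiciajcj


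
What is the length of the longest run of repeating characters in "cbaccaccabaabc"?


Input: "cbaccaccabaabc"
Scanning for longest run:
  Position 1 ('b'): new char, reset run to 1
  Position 2 ('a'): new char, reset run to 1
  Position 3 ('c'): new char, reset run to 1
  Position 4 ('c'): continues run of 'c', length=2
  Position 5 ('a'): new char, reset run to 1
  Position 6 ('c'): new char, reset run to 1
  Position 7 ('c'): continues run of 'c', length=2
  Position 8 ('a'): new char, reset run to 1
  Position 9 ('b'): new char, reset run to 1
  Position 10 ('a'): new char, reset run to 1
  Position 11 ('a'): continues run of 'a', length=2
  Position 12 ('b'): new char, reset run to 1
  Position 13 ('c'): new char, reset run to 1
Longest run: 'c' with length 2

2


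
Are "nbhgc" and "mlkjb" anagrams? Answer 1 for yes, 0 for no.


Strings: "nbhgc", "mlkjb"
Sorted first:  bcghn
Sorted second: bjklm
Differ at position 1: 'c' vs 'j' => not anagrams

0


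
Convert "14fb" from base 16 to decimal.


Input: "14fb" in base 16
Positional expansion:
  Digit '1' (value 1) x 16^3 = 4096
  Digit '4' (value 4) x 16^2 = 1024
  Digit 'f' (value 15) x 16^1 = 240
  Digit 'b' (value 11) x 16^0 = 11
Sum = 5371

5371


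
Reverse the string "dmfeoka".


Input: dmfeoka
Reading characters right to left:
  Position 6: 'a'
  Position 5: 'k'
  Position 4: 'o'
  Position 3: 'e'
  Position 2: 'f'
  Position 1: 'm'
  Position 0: 'd'
Reversed: akoefmd

akoefmd


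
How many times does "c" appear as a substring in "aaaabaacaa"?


Searching for "c" in "aaaabaacaa"
Scanning each position:
  Position 0: "a" => no
  Position 1: "a" => no
  Position 2: "a" => no
  Position 3: "a" => no
  Position 4: "b" => no
  Position 5: "a" => no
  Position 6: "a" => no
  Position 7: "c" => MATCH
  Position 8: "a" => no
  Position 9: "a" => no
Total occurrences: 1

1


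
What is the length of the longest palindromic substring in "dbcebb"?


Input: "dbcebb"
Checking substrings for palindromes:
  [4:6] "bb" (len 2) => palindrome
Longest palindromic substring: "bb" with length 2

2


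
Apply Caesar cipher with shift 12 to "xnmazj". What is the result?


Caesar cipher: shift "xnmazj" by 12
  'x' (pos 23) + 12 = pos 9 = 'j'
  'n' (pos 13) + 12 = pos 25 = 'z'
  'm' (pos 12) + 12 = pos 24 = 'y'
  'a' (pos 0) + 12 = pos 12 = 'm'
  'z' (pos 25) + 12 = pos 11 = 'l'
  'j' (pos 9) + 12 = pos 21 = 'v'
Result: jzymlv

jzymlv


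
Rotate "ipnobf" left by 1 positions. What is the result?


Input: "ipnobf", rotate left by 1
First 1 characters: "i"
Remaining characters: "pnobf"
Concatenate remaining + first: "pnobf" + "i" = "pnobfi"

pnobfi


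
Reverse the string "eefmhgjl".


Input: eefmhgjl
Reading characters right to left:
  Position 7: 'l'
  Position 6: 'j'
  Position 5: 'g'
  Position 4: 'h'
  Position 3: 'm'
  Position 2: 'f'
  Position 1: 'e'
  Position 0: 'e'
Reversed: ljghmfee

ljghmfee


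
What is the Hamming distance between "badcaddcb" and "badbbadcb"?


Comparing "badcaddcb" and "badbbadcb" position by position:
  Position 0: 'b' vs 'b' => same
  Position 1: 'a' vs 'a' => same
  Position 2: 'd' vs 'd' => same
  Position 3: 'c' vs 'b' => differ
  Position 4: 'a' vs 'b' => differ
  Position 5: 'd' vs 'a' => differ
  Position 6: 'd' vs 'd' => same
  Position 7: 'c' vs 'c' => same
  Position 8: 'b' vs 'b' => same
Total differences (Hamming distance): 3

3


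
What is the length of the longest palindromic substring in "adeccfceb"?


Input: "adeccfceb"
Checking substrings for palindromes:
  [4:7] "cfc" (len 3) => palindrome
  [3:5] "cc" (len 2) => palindrome
Longest palindromic substring: "cfc" with length 3

3


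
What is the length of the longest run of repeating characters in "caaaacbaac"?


Input: "caaaacbaac"
Scanning for longest run:
  Position 1 ('a'): new char, reset run to 1
  Position 2 ('a'): continues run of 'a', length=2
  Position 3 ('a'): continues run of 'a', length=3
  Position 4 ('a'): continues run of 'a', length=4
  Position 5 ('c'): new char, reset run to 1
  Position 6 ('b'): new char, reset run to 1
  Position 7 ('a'): new char, reset run to 1
  Position 8 ('a'): continues run of 'a', length=2
  Position 9 ('c'): new char, reset run to 1
Longest run: 'a' with length 4

4


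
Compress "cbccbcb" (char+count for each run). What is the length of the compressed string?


Input: cbccbcb
Runs:
  'c' x 1 => "c1"
  'b' x 1 => "b1"
  'c' x 2 => "c2"
  'b' x 1 => "b1"
  'c' x 1 => "c1"
  'b' x 1 => "b1"
Compressed: "c1b1c2b1c1b1"
Compressed length: 12

12


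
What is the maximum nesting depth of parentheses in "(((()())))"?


Input: "(((()())))"
Tracking depth:
  Position 0 '(': depth becomes 1
  Position 1 '(': depth becomes 2
  Position 2 '(': depth becomes 3
  Position 3 '(': depth becomes 4
  Position 4 ')': depth becomes 3
  Position 5 '(': depth becomes 4
  Position 6 ')': depth becomes 3
  Position 7 ')': depth becomes 2
  Position 8 ')': depth becomes 1
  Position 9 ')': depth becomes 0
Maximum depth reached: 4

4


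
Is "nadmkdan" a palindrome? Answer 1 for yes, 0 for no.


Input: nadmkdan
Reversed: nadkmdan
  Compare pos 0 ('n') with pos 7 ('n'): match
  Compare pos 1 ('a') with pos 6 ('a'): match
  Compare pos 2 ('d') with pos 5 ('d'): match
  Compare pos 3 ('m') with pos 4 ('k'): MISMATCH
Result: not a palindrome

0


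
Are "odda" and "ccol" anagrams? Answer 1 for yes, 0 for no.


Strings: "odda", "ccol"
Sorted first:  addo
Sorted second: cclo
Differ at position 0: 'a' vs 'c' => not anagrams

0


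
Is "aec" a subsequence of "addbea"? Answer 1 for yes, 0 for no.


Check if "aec" is a subsequence of "addbea"
Greedy scan:
  Position 0 ('a'): matches sub[0] = 'a'
  Position 1 ('d'): no match needed
  Position 2 ('d'): no match needed
  Position 3 ('b'): no match needed
  Position 4 ('e'): matches sub[1] = 'e'
  Position 5 ('a'): no match needed
Only matched 2/3 characters => not a subsequence

0


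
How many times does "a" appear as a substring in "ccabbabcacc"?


Searching for "a" in "ccabbabcacc"
Scanning each position:
  Position 0: "c" => no
  Position 1: "c" => no
  Position 2: "a" => MATCH
  Position 3: "b" => no
  Position 4: "b" => no
  Position 5: "a" => MATCH
  Position 6: "b" => no
  Position 7: "c" => no
  Position 8: "a" => MATCH
  Position 9: "c" => no
  Position 10: "c" => no
Total occurrences: 3

3


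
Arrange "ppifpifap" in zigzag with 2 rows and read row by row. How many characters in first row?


Zigzag "ppifpifap" into 2 rows:
Placing characters:
  'p' => row 0
  'p' => row 1
  'i' => row 0
  'f' => row 1
  'p' => row 0
  'i' => row 1
  'f' => row 0
  'a' => row 1
  'p' => row 0
Rows:
  Row 0: "pipfp"
  Row 1: "pfia"
First row length: 5

5


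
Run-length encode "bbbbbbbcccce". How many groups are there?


Input: bbbbbbbcccce
Scanning for consecutive runs:
  Group 1: 'b' x 7 (positions 0-6)
  Group 2: 'c' x 4 (positions 7-10)
  Group 3: 'e' x 1 (positions 11-11)
Total groups: 3

3


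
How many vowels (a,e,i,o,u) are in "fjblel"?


Input: fjblel
Checking each character:
  'f' at position 0: consonant
  'j' at position 1: consonant
  'b' at position 2: consonant
  'l' at position 3: consonant
  'e' at position 4: vowel (running total: 1)
  'l' at position 5: consonant
Total vowels: 1

1


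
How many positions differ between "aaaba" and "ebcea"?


Comparing "aaaba" and "ebcea" position by position:
  Position 0: 'a' vs 'e' => DIFFER
  Position 1: 'a' vs 'b' => DIFFER
  Position 2: 'a' vs 'c' => DIFFER
  Position 3: 'b' vs 'e' => DIFFER
  Position 4: 'a' vs 'a' => same
Positions that differ: 4

4


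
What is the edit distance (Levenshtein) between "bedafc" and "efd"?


Computing edit distance: "bedafc" -> "efd"
DP table:
           e    f    d
      0    1    2    3
  b   1    1    2    3
  e   2    1    2    3
  d   3    2    2    2
  a   4    3    3    3
  f   5    4    3    4
  c   6    5    4    4
Edit distance = dp[6][3] = 4

4


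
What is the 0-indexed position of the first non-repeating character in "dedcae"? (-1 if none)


Input: dedcae
Character frequencies:
  'a': 1
  'c': 1
  'd': 2
  'e': 2
Scanning left to right for freq == 1:
  Position 0 ('d'): freq=2, skip
  Position 1 ('e'): freq=2, skip
  Position 2 ('d'): freq=2, skip
  Position 3 ('c'): unique! => answer = 3

3


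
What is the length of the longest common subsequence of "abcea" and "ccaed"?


LCS of "abcea" and "ccaed"
DP table:
           c    c    a    e    d
      0    0    0    0    0    0
  a   0    0    0    1    1    1
  b   0    0    0    1    1    1
  c   0    1    1    1    1    1
  e   0    1    1    1    2    2
  a   0    1    1    2    2    2
LCS length = dp[5][5] = 2

2


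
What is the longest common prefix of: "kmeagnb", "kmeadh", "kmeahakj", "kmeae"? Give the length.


Words: kmeagnb, kmeadh, kmeahakj, kmeae
  Position 0: all 'k' => match
  Position 1: all 'm' => match
  Position 2: all 'e' => match
  Position 3: all 'a' => match
  Position 4: ('g', 'd', 'h', 'e') => mismatch, stop
LCP = "kmea" (length 4)

4


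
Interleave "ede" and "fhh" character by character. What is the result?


Interleaving "ede" and "fhh":
  Position 0: 'e' from first, 'f' from second => "ef"
  Position 1: 'd' from first, 'h' from second => "dh"
  Position 2: 'e' from first, 'h' from second => "eh"
Result: efdheh

efdheh


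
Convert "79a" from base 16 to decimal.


Input: "79a" in base 16
Positional expansion:
  Digit '7' (value 7) x 16^2 = 1792
  Digit '9' (value 9) x 16^1 = 144
  Digit 'a' (value 10) x 16^0 = 10
Sum = 1946

1946


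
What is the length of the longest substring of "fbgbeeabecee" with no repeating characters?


Input: "fbgbeeabecee"
Sliding window (track last position of each char):
  Position 0 ('f'): window [0,0] length 1 -- new best
  Position 1 ('b'): window [0,1] length 2 -- new best
  Position 2 ('g'): window [0,2] length 3 -- new best
  Position 3 ('b'): repeat (last at 1), move window start to 2
  Position 3 ('b'): window [2,3] length 2
  Position 4 ('e'): window [2,4] length 3
  Position 5 ('e'): repeat (last at 4), move window start to 5
  Position 5 ('e'): window [5,5] length 1
  Position 6 ('a'): window [5,6] length 2
  Position 7 ('b'): window [5,7] length 3
  Position 8 ('e'): repeat (last at 5), move window start to 6
  Position 8 ('e'): window [6,8] length 3
  Position 9 ('c'): window [6,9] length 4 -- new best
  Position 10 ('e'): repeat (last at 8), move window start to 9
  Position 10 ('e'): window [9,10] length 2
  Position 11 ('e'): repeat (last at 10), move window start to 11
  Position 11 ('e'): window [11,11] length 1
Longest substring with no repeats: "abec" with length 4

4


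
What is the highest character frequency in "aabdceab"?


Input: aabdceab
Character counts:
  'a': 3
  'b': 2
  'c': 1
  'd': 1
  'e': 1
Maximum frequency: 3

3


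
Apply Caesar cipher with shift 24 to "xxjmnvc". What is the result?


Caesar cipher: shift "xxjmnvc" by 24
  'x' (pos 23) + 24 = pos 21 = 'v'
  'x' (pos 23) + 24 = pos 21 = 'v'
  'j' (pos 9) + 24 = pos 7 = 'h'
  'm' (pos 12) + 24 = pos 10 = 'k'
  'n' (pos 13) + 24 = pos 11 = 'l'
  'v' (pos 21) + 24 = pos 19 = 't'
  'c' (pos 2) + 24 = pos 0 = 'a'
Result: vvhklta

vvhklta


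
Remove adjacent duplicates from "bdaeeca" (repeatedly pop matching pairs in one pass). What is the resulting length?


Input: bdaeeca
Stack-based adjacent duplicate removal:
  Read 'b': push. Stack: b
  Read 'd': push. Stack: bd
  Read 'a': push. Stack: bda
  Read 'e': push. Stack: bdae
  Read 'e': matches stack top 'e' => pop. Stack: bda
  Read 'c': push. Stack: bdac
  Read 'a': push. Stack: bdaca
Final stack: "bdaca" (length 5)

5


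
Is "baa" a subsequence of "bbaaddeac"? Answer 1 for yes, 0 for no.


Check if "baa" is a subsequence of "bbaaddeac"
Greedy scan:
  Position 0 ('b'): matches sub[0] = 'b'
  Position 1 ('b'): no match needed
  Position 2 ('a'): matches sub[1] = 'a'
  Position 3 ('a'): matches sub[2] = 'a'
  Position 4 ('d'): no match needed
  Position 5 ('d'): no match needed
  Position 6 ('e'): no match needed
  Position 7 ('a'): no match needed
  Position 8 ('c'): no match needed
All 3 characters matched => is a subsequence

1


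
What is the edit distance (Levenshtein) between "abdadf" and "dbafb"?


Computing edit distance: "abdadf" -> "dbafb"
DP table:
           d    b    a    f    b
      0    1    2    3    4    5
  a   1    1    2    2    3    4
  b   2    2    1    2    3    3
  d   3    2    2    2    3    4
  a   4    3    3    2    3    4
  d   5    4    4    3    3    4
  f   6    5    5    4    3    4
Edit distance = dp[6][5] = 4

4


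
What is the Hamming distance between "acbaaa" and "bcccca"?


Comparing "acbaaa" and "bcccca" position by position:
  Position 0: 'a' vs 'b' => differ
  Position 1: 'c' vs 'c' => same
  Position 2: 'b' vs 'c' => differ
  Position 3: 'a' vs 'c' => differ
  Position 4: 'a' vs 'c' => differ
  Position 5: 'a' vs 'a' => same
Total differences (Hamming distance): 4

4


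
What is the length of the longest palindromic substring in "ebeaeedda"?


Input: "ebeaeedda"
Checking substrings for palindromes:
  [0:3] "ebe" (len 3) => palindrome
  [2:5] "eae" (len 3) => palindrome
  [4:6] "ee" (len 2) => palindrome
  [6:8] "dd" (len 2) => palindrome
Longest palindromic substring: "ebe" with length 3

3


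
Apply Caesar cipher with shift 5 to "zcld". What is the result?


Caesar cipher: shift "zcld" by 5
  'z' (pos 25) + 5 = pos 4 = 'e'
  'c' (pos 2) + 5 = pos 7 = 'h'
  'l' (pos 11) + 5 = pos 16 = 'q'
  'd' (pos 3) + 5 = pos 8 = 'i'
Result: ehqi

ehqi


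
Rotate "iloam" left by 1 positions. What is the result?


Input: "iloam", rotate left by 1
First 1 characters: "i"
Remaining characters: "loam"
Concatenate remaining + first: "loam" + "i" = "loami"

loami


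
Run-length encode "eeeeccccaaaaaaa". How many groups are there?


Input: eeeeccccaaaaaaa
Scanning for consecutive runs:
  Group 1: 'e' x 4 (positions 0-3)
  Group 2: 'c' x 4 (positions 4-7)
  Group 3: 'a' x 7 (positions 8-14)
Total groups: 3

3


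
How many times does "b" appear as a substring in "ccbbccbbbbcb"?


Searching for "b" in "ccbbccbbbbcb"
Scanning each position:
  Position 0: "c" => no
  Position 1: "c" => no
  Position 2: "b" => MATCH
  Position 3: "b" => MATCH
  Position 4: "c" => no
  Position 5: "c" => no
  Position 6: "b" => MATCH
  Position 7: "b" => MATCH
  Position 8: "b" => MATCH
  Position 9: "b" => MATCH
  Position 10: "c" => no
  Position 11: "b" => MATCH
Total occurrences: 7

7


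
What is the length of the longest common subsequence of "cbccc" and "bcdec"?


LCS of "cbccc" and "bcdec"
DP table:
           b    c    d    e    c
      0    0    0    0    0    0
  c   0    0    1    1    1    1
  b   0    1    1    1    1    1
  c   0    1    2    2    2    2
  c   0    1    2    2    2    3
  c   0    1    2    2    2    3
LCS length = dp[5][5] = 3

3


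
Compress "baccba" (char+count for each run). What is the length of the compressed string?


Input: baccba
Runs:
  'b' x 1 => "b1"
  'a' x 1 => "a1"
  'c' x 2 => "c2"
  'b' x 1 => "b1"
  'a' x 1 => "a1"
Compressed: "b1a1c2b1a1"
Compressed length: 10

10


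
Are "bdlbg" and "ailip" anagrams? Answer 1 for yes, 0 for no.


Strings: "bdlbg", "ailip"
Sorted first:  bbdgl
Sorted second: aiilp
Differ at position 0: 'b' vs 'a' => not anagrams

0


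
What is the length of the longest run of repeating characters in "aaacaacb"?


Input: "aaacaacb"
Scanning for longest run:
  Position 1 ('a'): continues run of 'a', length=2
  Position 2 ('a'): continues run of 'a', length=3
  Position 3 ('c'): new char, reset run to 1
  Position 4 ('a'): new char, reset run to 1
  Position 5 ('a'): continues run of 'a', length=2
  Position 6 ('c'): new char, reset run to 1
  Position 7 ('b'): new char, reset run to 1
Longest run: 'a' with length 3

3


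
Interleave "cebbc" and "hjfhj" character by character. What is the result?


Interleaving "cebbc" and "hjfhj":
  Position 0: 'c' from first, 'h' from second => "ch"
  Position 1: 'e' from first, 'j' from second => "ej"
  Position 2: 'b' from first, 'f' from second => "bf"
  Position 3: 'b' from first, 'h' from second => "bh"
  Position 4: 'c' from first, 'j' from second => "cj"
Result: chejbfbhcj

chejbfbhcj


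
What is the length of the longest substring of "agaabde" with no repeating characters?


Input: "agaabde"
Sliding window (track last position of each char):
  Position 0 ('a'): window [0,0] length 1 -- new best
  Position 1 ('g'): window [0,1] length 2 -- new best
  Position 2 ('a'): repeat (last at 0), move window start to 1
  Position 2 ('a'): window [1,2] length 2
  Position 3 ('a'): repeat (last at 2), move window start to 3
  Position 3 ('a'): window [3,3] length 1
  Position 4 ('b'): window [3,4] length 2
  Position 5 ('d'): window [3,5] length 3 -- new best
  Position 6 ('e'): window [3,6] length 4 -- new best
Longest substring with no repeats: "abde" with length 4

4


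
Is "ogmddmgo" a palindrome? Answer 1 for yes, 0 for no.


Input: ogmddmgo
Reversed: ogmddmgo
  Compare pos 0 ('o') with pos 7 ('o'): match
  Compare pos 1 ('g') with pos 6 ('g'): match
  Compare pos 2 ('m') with pos 5 ('m'): match
  Compare pos 3 ('d') with pos 4 ('d'): match
Result: palindrome

1


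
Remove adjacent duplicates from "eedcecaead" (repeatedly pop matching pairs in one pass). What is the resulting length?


Input: eedcecaead
Stack-based adjacent duplicate removal:
  Read 'e': push. Stack: e
  Read 'e': matches stack top 'e' => pop. Stack: (empty)
  Read 'd': push. Stack: d
  Read 'c': push. Stack: dc
  Read 'e': push. Stack: dce
  Read 'c': push. Stack: dcec
  Read 'a': push. Stack: dceca
  Read 'e': push. Stack: dcecae
  Read 'a': push. Stack: dcecaea
  Read 'd': push. Stack: dcecaead
Final stack: "dcecaead" (length 8)

8


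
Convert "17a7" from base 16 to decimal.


Input: "17a7" in base 16
Positional expansion:
  Digit '1' (value 1) x 16^3 = 4096
  Digit '7' (value 7) x 16^2 = 1792
  Digit 'a' (value 10) x 16^1 = 160
  Digit '7' (value 7) x 16^0 = 7
Sum = 6055

6055


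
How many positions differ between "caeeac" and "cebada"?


Comparing "caeeac" and "cebada" position by position:
  Position 0: 'c' vs 'c' => same
  Position 1: 'a' vs 'e' => DIFFER
  Position 2: 'e' vs 'b' => DIFFER
  Position 3: 'e' vs 'a' => DIFFER
  Position 4: 'a' vs 'd' => DIFFER
  Position 5: 'c' vs 'a' => DIFFER
Positions that differ: 5

5


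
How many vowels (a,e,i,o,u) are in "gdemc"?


Input: gdemc
Checking each character:
  'g' at position 0: consonant
  'd' at position 1: consonant
  'e' at position 2: vowel (running total: 1)
  'm' at position 3: consonant
  'c' at position 4: consonant
Total vowels: 1

1


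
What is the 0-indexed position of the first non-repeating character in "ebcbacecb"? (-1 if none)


Input: ebcbacecb
Character frequencies:
  'a': 1
  'b': 3
  'c': 3
  'e': 2
Scanning left to right for freq == 1:
  Position 0 ('e'): freq=2, skip
  Position 1 ('b'): freq=3, skip
  Position 2 ('c'): freq=3, skip
  Position 3 ('b'): freq=3, skip
  Position 4 ('a'): unique! => answer = 4

4


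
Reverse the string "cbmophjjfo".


Input: cbmophjjfo
Reading characters right to left:
  Position 9: 'o'
  Position 8: 'f'
  Position 7: 'j'
  Position 6: 'j'
  Position 5: 'h'
  Position 4: 'p'
  Position 3: 'o'
  Position 2: 'm'
  Position 1: 'b'
  Position 0: 'c'
Reversed: ofjjhpombc

ofjjhpombc


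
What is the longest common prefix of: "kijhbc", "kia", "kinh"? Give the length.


Words: kijhbc, kia, kinh
  Position 0: all 'k' => match
  Position 1: all 'i' => match
  Position 2: ('j', 'a', 'n') => mismatch, stop
LCP = "ki" (length 2)

2


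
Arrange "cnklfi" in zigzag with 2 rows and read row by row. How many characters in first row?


Zigzag "cnklfi" into 2 rows:
Placing characters:
  'c' => row 0
  'n' => row 1
  'k' => row 0
  'l' => row 1
  'f' => row 0
  'i' => row 1
Rows:
  Row 0: "ckf"
  Row 1: "nli"
First row length: 3

3


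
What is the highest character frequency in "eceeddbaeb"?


Input: eceeddbaeb
Character counts:
  'a': 1
  'b': 2
  'c': 1
  'd': 2
  'e': 4
Maximum frequency: 4

4


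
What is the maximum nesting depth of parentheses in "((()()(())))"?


Input: "((()()(())))"
Tracking depth:
  Position 0 '(': depth becomes 1
  Position 1 '(': depth becomes 2
  Position 2 '(': depth becomes 3
  Position 3 ')': depth becomes 2
  Position 4 '(': depth becomes 3
  Position 5 ')': depth becomes 2
  Position 6 '(': depth becomes 3
  Position 7 '(': depth becomes 4
  Position 8 ')': depth becomes 3
  Position 9 ')': depth becomes 2
  Position 10 ')': depth becomes 1
  Position 11 ')': depth becomes 0
Maximum depth reached: 4

4


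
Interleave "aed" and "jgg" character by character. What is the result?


Interleaving "aed" and "jgg":
  Position 0: 'a' from first, 'j' from second => "aj"
  Position 1: 'e' from first, 'g' from second => "eg"
  Position 2: 'd' from first, 'g' from second => "dg"
Result: ajegdg

ajegdg


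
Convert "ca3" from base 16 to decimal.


Input: "ca3" in base 16
Positional expansion:
  Digit 'c' (value 12) x 16^2 = 3072
  Digit 'a' (value 10) x 16^1 = 160
  Digit '3' (value 3) x 16^0 = 3
Sum = 3235

3235


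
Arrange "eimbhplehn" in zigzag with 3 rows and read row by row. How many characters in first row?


Zigzag "eimbhplehn" into 3 rows:
Placing characters:
  'e' => row 0
  'i' => row 1
  'm' => row 2
  'b' => row 1
  'h' => row 0
  'p' => row 1
  'l' => row 2
  'e' => row 1
  'h' => row 0
  'n' => row 1
Rows:
  Row 0: "ehh"
  Row 1: "ibpen"
  Row 2: "ml"
First row length: 3

3


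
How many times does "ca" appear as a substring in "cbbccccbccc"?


Searching for "ca" in "cbbccccbccc"
Scanning each position:
  Position 0: "cb" => no
  Position 1: "bb" => no
  Position 2: "bc" => no
  Position 3: "cc" => no
  Position 4: "cc" => no
  Position 5: "cc" => no
  Position 6: "cb" => no
  Position 7: "bc" => no
  Position 8: "cc" => no
  Position 9: "cc" => no
Total occurrences: 0

0


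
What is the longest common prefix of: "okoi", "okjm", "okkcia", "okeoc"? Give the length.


Words: okoi, okjm, okkcia, okeoc
  Position 0: all 'o' => match
  Position 1: all 'k' => match
  Position 2: ('o', 'j', 'k', 'e') => mismatch, stop
LCP = "ok" (length 2)

2


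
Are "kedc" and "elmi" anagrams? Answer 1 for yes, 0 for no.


Strings: "kedc", "elmi"
Sorted first:  cdek
Sorted second: eilm
Differ at position 0: 'c' vs 'e' => not anagrams

0


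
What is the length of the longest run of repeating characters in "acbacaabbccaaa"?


Input: "acbacaabbccaaa"
Scanning for longest run:
  Position 1 ('c'): new char, reset run to 1
  Position 2 ('b'): new char, reset run to 1
  Position 3 ('a'): new char, reset run to 1
  Position 4 ('c'): new char, reset run to 1
  Position 5 ('a'): new char, reset run to 1
  Position 6 ('a'): continues run of 'a', length=2
  Position 7 ('b'): new char, reset run to 1
  Position 8 ('b'): continues run of 'b', length=2
  Position 9 ('c'): new char, reset run to 1
  Position 10 ('c'): continues run of 'c', length=2
  Position 11 ('a'): new char, reset run to 1
  Position 12 ('a'): continues run of 'a', length=2
  Position 13 ('a'): continues run of 'a', length=3
Longest run: 'a' with length 3

3


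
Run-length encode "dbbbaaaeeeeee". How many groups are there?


Input: dbbbaaaeeeeee
Scanning for consecutive runs:
  Group 1: 'd' x 1 (positions 0-0)
  Group 2: 'b' x 3 (positions 1-3)
  Group 3: 'a' x 3 (positions 4-6)
  Group 4: 'e' x 6 (positions 7-12)
Total groups: 4

4


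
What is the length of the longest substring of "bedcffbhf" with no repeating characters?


Input: "bedcffbhf"
Sliding window (track last position of each char):
  Position 0 ('b'): window [0,0] length 1 -- new best
  Position 1 ('e'): window [0,1] length 2 -- new best
  Position 2 ('d'): window [0,2] length 3 -- new best
  Position 3 ('c'): window [0,3] length 4 -- new best
  Position 4 ('f'): window [0,4] length 5 -- new best
  Position 5 ('f'): repeat (last at 4), move window start to 5
  Position 5 ('f'): window [5,5] length 1
  Position 6 ('b'): window [5,6] length 2
  Position 7 ('h'): window [5,7] length 3
  Position 8 ('f'): repeat (last at 5), move window start to 6
  Position 8 ('f'): window [6,8] length 3
Longest substring with no repeats: "bedcf" with length 5

5


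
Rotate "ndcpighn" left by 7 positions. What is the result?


Input: "ndcpighn", rotate left by 7
First 7 characters: "ndcpigh"
Remaining characters: "n"
Concatenate remaining + first: "n" + "ndcpigh" = "nndcpigh"

nndcpigh


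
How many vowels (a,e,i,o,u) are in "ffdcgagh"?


Input: ffdcgagh
Checking each character:
  'f' at position 0: consonant
  'f' at position 1: consonant
  'd' at position 2: consonant
  'c' at position 3: consonant
  'g' at position 4: consonant
  'a' at position 5: vowel (running total: 1)
  'g' at position 6: consonant
  'h' at position 7: consonant
Total vowels: 1

1


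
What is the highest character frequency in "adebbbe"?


Input: adebbbe
Character counts:
  'a': 1
  'b': 3
  'd': 1
  'e': 2
Maximum frequency: 3

3


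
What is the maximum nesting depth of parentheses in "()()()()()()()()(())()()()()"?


Input: "()()()()()()()()(())()()()()"
Tracking depth:
  Position 0 '(': depth becomes 1
  Position 1 ')': depth becomes 0
  Position 2 '(': depth becomes 1
  Position 3 ')': depth becomes 0
  Position 4 '(': depth becomes 1
  Position 5 ')': depth becomes 0
  Position 6 '(': depth becomes 1
  Position 7 ')': depth becomes 0
  Position 8 '(': depth becomes 1
  Position 9 ')': depth becomes 0
  Position 10 '(': depth becomes 1
  Position 11 ')': depth becomes 0
  Position 12 '(': depth becomes 1
  Position 13 ')': depth becomes 0
  Position 14 '(': depth becomes 1
  Position 15 ')': depth becomes 0
  Position 16 '(': depth becomes 1
  Position 17 '(': depth becomes 2
  Position 18 ')': depth becomes 1
  Position 19 ')': depth becomes 0
  Position 20 '(': depth becomes 1
  Position 21 ')': depth becomes 0
  Position 22 '(': depth becomes 1
  Position 23 ')': depth becomes 0
  Position 24 '(': depth becomes 1
  Position 25 ')': depth becomes 0
  Position 26 '(': depth becomes 1
  Position 27 ')': depth becomes 0
Maximum depth reached: 2

2


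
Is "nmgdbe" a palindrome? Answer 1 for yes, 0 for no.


Input: nmgdbe
Reversed: ebdgmn
  Compare pos 0 ('n') with pos 5 ('e'): MISMATCH
  Compare pos 1 ('m') with pos 4 ('b'): MISMATCH
  Compare pos 2 ('g') with pos 3 ('d'): MISMATCH
Result: not a palindrome

0


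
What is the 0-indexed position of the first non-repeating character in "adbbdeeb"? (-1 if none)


Input: adbbdeeb
Character frequencies:
  'a': 1
  'b': 3
  'd': 2
  'e': 2
Scanning left to right for freq == 1:
  Position 0 ('a'): unique! => answer = 0

0


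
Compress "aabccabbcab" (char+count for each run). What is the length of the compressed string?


Input: aabccabbcab
Runs:
  'a' x 2 => "a2"
  'b' x 1 => "b1"
  'c' x 2 => "c2"
  'a' x 1 => "a1"
  'b' x 2 => "b2"
  'c' x 1 => "c1"
  'a' x 1 => "a1"
  'b' x 1 => "b1"
Compressed: "a2b1c2a1b2c1a1b1"
Compressed length: 16

16


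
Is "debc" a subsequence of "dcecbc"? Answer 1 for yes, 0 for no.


Check if "debc" is a subsequence of "dcecbc"
Greedy scan:
  Position 0 ('d'): matches sub[0] = 'd'
  Position 1 ('c'): no match needed
  Position 2 ('e'): matches sub[1] = 'e'
  Position 3 ('c'): no match needed
  Position 4 ('b'): matches sub[2] = 'b'
  Position 5 ('c'): matches sub[3] = 'c'
All 4 characters matched => is a subsequence

1


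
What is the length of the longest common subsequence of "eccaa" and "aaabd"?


LCS of "eccaa" and "aaabd"
DP table:
           a    a    a    b    d
      0    0    0    0    0    0
  e   0    0    0    0    0    0
  c   0    0    0    0    0    0
  c   0    0    0    0    0    0
  a   0    1    1    1    1    1
  a   0    1    2    2    2    2
LCS length = dp[5][5] = 2

2


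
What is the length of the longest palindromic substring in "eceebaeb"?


Input: "eceebaeb"
Checking substrings for palindromes:
  [0:3] "ece" (len 3) => palindrome
  [2:4] "ee" (len 2) => palindrome
Longest palindromic substring: "ece" with length 3

3


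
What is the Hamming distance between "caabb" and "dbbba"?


Comparing "caabb" and "dbbba" position by position:
  Position 0: 'c' vs 'd' => differ
  Position 1: 'a' vs 'b' => differ
  Position 2: 'a' vs 'b' => differ
  Position 3: 'b' vs 'b' => same
  Position 4: 'b' vs 'a' => differ
Total differences (Hamming distance): 4

4


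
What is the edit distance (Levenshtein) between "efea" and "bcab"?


Computing edit distance: "efea" -> "bcab"
DP table:
           b    c    a    b
      0    1    2    3    4
  e   1    1    2    3    4
  f   2    2    2    3    4
  e   3    3    3    3    4
  a   4    4    4    3    4
Edit distance = dp[4][4] = 4

4


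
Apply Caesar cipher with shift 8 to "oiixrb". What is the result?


Caesar cipher: shift "oiixrb" by 8
  'o' (pos 14) + 8 = pos 22 = 'w'
  'i' (pos 8) + 8 = pos 16 = 'q'
  'i' (pos 8) + 8 = pos 16 = 'q'
  'x' (pos 23) + 8 = pos 5 = 'f'
  'r' (pos 17) + 8 = pos 25 = 'z'
  'b' (pos 1) + 8 = pos 9 = 'j'
Result: wqqfzj

wqqfzj


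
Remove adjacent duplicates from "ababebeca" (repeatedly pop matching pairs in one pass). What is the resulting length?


Input: ababebeca
Stack-based adjacent duplicate removal:
  Read 'a': push. Stack: a
  Read 'b': push. Stack: ab
  Read 'a': push. Stack: aba
  Read 'b': push. Stack: abab
  Read 'e': push. Stack: ababe
  Read 'b': push. Stack: ababeb
  Read 'e': push. Stack: ababebe
  Read 'c': push. Stack: ababebec
  Read 'a': push. Stack: ababebeca
Final stack: "ababebeca" (length 9)

9


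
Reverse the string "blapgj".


Input: blapgj
Reading characters right to left:
  Position 5: 'j'
  Position 4: 'g'
  Position 3: 'p'
  Position 2: 'a'
  Position 1: 'l'
  Position 0: 'b'
Reversed: jgpalb

jgpalb


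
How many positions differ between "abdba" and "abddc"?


Comparing "abdba" and "abddc" position by position:
  Position 0: 'a' vs 'a' => same
  Position 1: 'b' vs 'b' => same
  Position 2: 'd' vs 'd' => same
  Position 3: 'b' vs 'd' => DIFFER
  Position 4: 'a' vs 'c' => DIFFER
Positions that differ: 2

2


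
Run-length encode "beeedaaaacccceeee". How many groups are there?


Input: beeedaaaacccceeee
Scanning for consecutive runs:
  Group 1: 'b' x 1 (positions 0-0)
  Group 2: 'e' x 3 (positions 1-3)
  Group 3: 'd' x 1 (positions 4-4)
  Group 4: 'a' x 4 (positions 5-8)
  Group 5: 'c' x 4 (positions 9-12)
  Group 6: 'e' x 4 (positions 13-16)
Total groups: 6

6


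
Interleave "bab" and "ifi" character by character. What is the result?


Interleaving "bab" and "ifi":
  Position 0: 'b' from first, 'i' from second => "bi"
  Position 1: 'a' from first, 'f' from second => "af"
  Position 2: 'b' from first, 'i' from second => "bi"
Result: biafbi

biafbi


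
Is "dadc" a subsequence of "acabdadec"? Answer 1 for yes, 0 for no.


Check if "dadc" is a subsequence of "acabdadec"
Greedy scan:
  Position 0 ('a'): no match needed
  Position 1 ('c'): no match needed
  Position 2 ('a'): no match needed
  Position 3 ('b'): no match needed
  Position 4 ('d'): matches sub[0] = 'd'
  Position 5 ('a'): matches sub[1] = 'a'
  Position 6 ('d'): matches sub[2] = 'd'
  Position 7 ('e'): no match needed
  Position 8 ('c'): matches sub[3] = 'c'
All 4 characters matched => is a subsequence

1


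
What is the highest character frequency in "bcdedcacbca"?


Input: bcdedcacbca
Character counts:
  'a': 2
  'b': 2
  'c': 4
  'd': 2
  'e': 1
Maximum frequency: 4

4


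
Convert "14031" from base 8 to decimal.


Input: "14031" in base 8
Positional expansion:
  Digit '1' (value 1) x 8^4 = 4096
  Digit '4' (value 4) x 8^3 = 2048
  Digit '0' (value 0) x 8^2 = 0
  Digit '3' (value 3) x 8^1 = 24
  Digit '1' (value 1) x 8^0 = 1
Sum = 6169

6169


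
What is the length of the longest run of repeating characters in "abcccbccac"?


Input: "abcccbccac"
Scanning for longest run:
  Position 1 ('b'): new char, reset run to 1
  Position 2 ('c'): new char, reset run to 1
  Position 3 ('c'): continues run of 'c', length=2
  Position 4 ('c'): continues run of 'c', length=3
  Position 5 ('b'): new char, reset run to 1
  Position 6 ('c'): new char, reset run to 1
  Position 7 ('c'): continues run of 'c', length=2
  Position 8 ('a'): new char, reset run to 1
  Position 9 ('c'): new char, reset run to 1
Longest run: 'c' with length 3

3


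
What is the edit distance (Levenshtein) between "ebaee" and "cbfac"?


Computing edit distance: "ebaee" -> "cbfac"
DP table:
           c    b    f    a    c
      0    1    2    3    4    5
  e   1    1    2    3    4    5
  b   2    2    1    2    3    4
  a   3    3    2    2    2    3
  e   4    4    3    3    3    3
  e   5    5    4    4    4    4
Edit distance = dp[5][5] = 4

4


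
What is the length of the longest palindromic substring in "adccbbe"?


Input: "adccbbe"
Checking substrings for palindromes:
  [2:4] "cc" (len 2) => palindrome
  [4:6] "bb" (len 2) => palindrome
Longest palindromic substring: "cc" with length 2

2
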